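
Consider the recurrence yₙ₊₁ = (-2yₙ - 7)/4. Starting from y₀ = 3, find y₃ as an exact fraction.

-27/16

y₁ = (-2·3 - 7)/4 = -13/4.
y₂ = (-2·(-13/4) - 7)/4 = -1/8.
y₃ = (-2·(-1/8) - 7)/4 = -27/16.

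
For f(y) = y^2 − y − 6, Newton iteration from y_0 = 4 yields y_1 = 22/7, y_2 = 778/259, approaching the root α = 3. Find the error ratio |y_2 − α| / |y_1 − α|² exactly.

y_1 − α = 22/7 − 3 = 1/7, so |y_1 − α| = 1/7.
y_2 − α = 778/259 − 3 = 1/259, so |y_2 − α| = 1/259.
|y_1 − α|² = 1/49.
Ratio = (1/259) / (1/49) = 7/37.

7/37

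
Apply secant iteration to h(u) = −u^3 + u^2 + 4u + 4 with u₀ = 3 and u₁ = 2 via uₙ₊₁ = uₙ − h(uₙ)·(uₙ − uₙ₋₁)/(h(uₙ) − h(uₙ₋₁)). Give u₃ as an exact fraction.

h(3) = −2, h(2) = 8. u₂ = 2 − 8·(2 − 3)/(8 − (−2)) = 14/5.
h(2) = 8, h(14/5) = 136/125. u₃ = (14/5) − (136/125)·((14/5) − 2)/((136/125) − 8) = 79/27.

79/27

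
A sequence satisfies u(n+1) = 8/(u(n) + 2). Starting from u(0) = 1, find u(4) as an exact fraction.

u(1) = 8/(1 + 2) = 8/3.
u(2) = 8/(8/3 + 2) = 12/7.
u(3) = 8/(12/7 + 2) = 28/13.
u(4) = 8/(28/13 + 2) = 52/27.

52/27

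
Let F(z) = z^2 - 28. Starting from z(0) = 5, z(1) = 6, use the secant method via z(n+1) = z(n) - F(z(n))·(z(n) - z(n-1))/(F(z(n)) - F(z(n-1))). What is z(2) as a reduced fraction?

F(5) = -3, F(6) = 8. z(2) = 6 - 8·(6 - 5)/(8 - (-3)) = 58/11.

58/11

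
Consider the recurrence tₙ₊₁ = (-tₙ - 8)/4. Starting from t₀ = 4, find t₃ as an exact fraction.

t₁ = (-4 - 8)/4 = -3.
t₂ = (-(-3) - 8)/4 = -5/4.
t₃ = (-(-5/4) - 8)/4 = -27/16.

-27/16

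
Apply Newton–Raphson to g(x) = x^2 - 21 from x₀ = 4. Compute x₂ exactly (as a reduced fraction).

g'(x) = 2x.
g(4) = -5, g'(4) = 8, so x₁ = 4 - (-5)/8 = 37/8.
g(37/8) = 25/64, g'(37/8) = 37/4, so x₂ = (37/8) - (25/64)/(37/4) = 2713/592.

2713/592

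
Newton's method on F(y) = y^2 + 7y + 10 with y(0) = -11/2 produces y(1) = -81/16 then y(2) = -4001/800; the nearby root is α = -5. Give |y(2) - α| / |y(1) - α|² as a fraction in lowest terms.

y(1) - α = -81/16 - (-5) = -81/16 + 5 = -1/16, so |y(1) - α| = 1/16.
y(2) - α = -4001/800 - (-5) = -4001/800 + 5 = -1/800, so |y(2) - α| = 1/800.
|y(1) - α|² = 1/256.
Ratio = (1/800) / (1/256) = 8/25.

8/25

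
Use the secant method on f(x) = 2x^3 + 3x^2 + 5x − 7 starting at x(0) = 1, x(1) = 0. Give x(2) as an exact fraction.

7/10

f(1) = 3, f(0) = −7. x(2) = 0 − (−7)·(0 − 1)/((−7) − 3) = 7/10.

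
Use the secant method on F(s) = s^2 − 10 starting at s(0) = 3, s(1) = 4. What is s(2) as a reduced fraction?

22/7

F(3) = −1, F(4) = 6. s(2) = 4 − 6·(4 − 3)/(6 − (−1)) = 22/7.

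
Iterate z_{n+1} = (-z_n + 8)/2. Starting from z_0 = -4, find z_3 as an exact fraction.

7/2

z_1 = (-(-4) + 8)/2 = 6.
z_2 = (-6 + 8)/2 = 1.
z_3 = (-1 + 8)/2 = 7/2.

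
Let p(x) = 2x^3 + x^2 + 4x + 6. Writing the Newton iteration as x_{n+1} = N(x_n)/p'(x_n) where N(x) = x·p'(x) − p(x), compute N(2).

p'(x) = 6x^2 + 2x + 4.
N(x) = x·p'(x) − p(x) = x·(6x^2 + 2x + 4) − (2x^3 + x^2 + 4x + 6) = 4x^3 + x^2 − 6.
N(2) = 30.

30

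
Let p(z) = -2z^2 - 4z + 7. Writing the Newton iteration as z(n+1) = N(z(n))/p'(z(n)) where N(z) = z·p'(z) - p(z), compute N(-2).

p'(z) = -4z - 4.
N(z) = z·p'(z) - p(z) = z·(-4z - 4) - (-2z^2 - 4z + 7) = -2z^2 - 7.
N(-2) = -15.

-15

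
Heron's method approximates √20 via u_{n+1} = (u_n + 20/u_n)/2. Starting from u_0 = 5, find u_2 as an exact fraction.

u_1 = (5 + 20/5)/2 = 9/2.
u_2 = (9/2 + 20/(9/2))/2 = 161/36.

161/36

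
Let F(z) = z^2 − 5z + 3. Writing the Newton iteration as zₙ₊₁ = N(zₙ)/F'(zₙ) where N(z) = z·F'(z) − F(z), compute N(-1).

−2

F'(z) = 2z − 5.
N(z) = z·F'(z) − F(z) = z·(2z − 5) − (z^2 − 5z + 3) = z^2 − 3.
N(-1) = −2.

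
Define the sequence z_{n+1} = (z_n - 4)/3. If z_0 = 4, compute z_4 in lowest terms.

z_1 = (4 - 4)/3 = 0.
z_2 = (0 - 4)/3 = -4/3.
z_3 = ((-4/3) - 4)/3 = -16/9.
z_4 = ((-16/9) - 4)/3 = -52/27.

-52/27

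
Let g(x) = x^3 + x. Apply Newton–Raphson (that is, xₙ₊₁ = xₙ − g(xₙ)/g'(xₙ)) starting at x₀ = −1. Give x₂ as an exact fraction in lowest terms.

−1/7

g'(x) = 3x^2 + 1.
g(−1) = −2, g'(−1) = 4, so x₁ = (−1) − (−2)/4 = −1/2.
g(−1/2) = −5/8, g'(−1/2) = 7/4, so x₂ = (−1/2) − (−5/8)/(7/4) = −1/7.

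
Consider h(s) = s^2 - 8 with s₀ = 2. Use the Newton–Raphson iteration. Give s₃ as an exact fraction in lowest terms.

577/204

h'(s) = 2s.
h(2) = -4, h'(2) = 4, so s₁ = 2 - (-4)/4 = 3.
h(3) = 1, h'(3) = 6, so s₂ = 3 - 1/6 = 17/6.
h(17/6) = 1/36, h'(17/6) = 17/3, so s₃ = (17/6) - (1/36)/(17/3) = 577/204.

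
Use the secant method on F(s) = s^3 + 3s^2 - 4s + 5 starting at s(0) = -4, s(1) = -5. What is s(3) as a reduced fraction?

F(-4) = 5, F(-5) = -25. s(2) = (-5) - (-25)·((-5) - (-4))/((-25) - 5) = -25/6.
F(-5) = -25, F(-25/6) = 305/216. s(3) = (-25/6) - (305/216)·((-25/6) - (-5))/((305/216) - (-25)) = -4805/1141.

-4805/1141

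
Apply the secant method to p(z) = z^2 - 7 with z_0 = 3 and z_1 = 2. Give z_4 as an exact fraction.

p(3) = 2, p(2) = -3. z_2 = 2 - (-3)·(2 - 3)/((-3) - 2) = 13/5.
p(2) = -3, p(13/5) = -6/25. z_3 = (13/5) - (-6/25)·((13/5) - 2)/((-6/25) - (-3)) = 61/23.
p(13/5) = -6/25, p(61/23) = 18/529. z_4 = (61/23) - (18/529)·((61/23) - (13/5))/((18/529) - (-6/25)) = 799/302.

799/302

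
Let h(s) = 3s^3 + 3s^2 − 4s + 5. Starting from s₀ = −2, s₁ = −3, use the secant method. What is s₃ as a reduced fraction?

h(−2) = 1, h(−3) = −37. s₂ = (−3) − (−37)·((−3) − (−2))/((−37) − 1) = −77/38.
h(−3) = −37, h(−77/38) = 25419/54872. s₃ = (−77/38) − (25419/54872)·((−77/38) − (−3))/((25419/54872) − (−37)) = −113249/55559.

−113249/55559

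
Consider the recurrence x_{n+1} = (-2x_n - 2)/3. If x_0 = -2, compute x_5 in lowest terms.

x_1 = (-2·(-2) - 2)/3 = 2/3.
x_2 = (-2·(2/3) - 2)/3 = -10/9.
x_3 = (-2·(-10/9) - 2)/3 = 2/27.
x_4 = (-2·(2/27) - 2)/3 = -58/81.
x_5 = (-2·(-58/81) - 2)/3 = -46/243.

-46/243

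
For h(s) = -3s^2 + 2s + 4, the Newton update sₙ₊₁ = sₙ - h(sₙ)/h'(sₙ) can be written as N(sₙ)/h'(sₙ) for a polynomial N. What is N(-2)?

-16

h'(s) = -6s + 2.
N(s) = s·h'(s) - h(s) = s·(-6s + 2) - (-3s^2 + 2s + 4) = -3s^2 - 4.
N(-2) = -16.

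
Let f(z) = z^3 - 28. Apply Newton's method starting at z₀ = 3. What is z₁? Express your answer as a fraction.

f'(z) = 3z^2.
f(3) = -1, f'(3) = 27, so z₁ = 3 - (-1)/27 = 82/27.

82/27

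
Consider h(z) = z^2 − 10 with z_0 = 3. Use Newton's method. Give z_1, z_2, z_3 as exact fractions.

h'(z) = 2z.
h(3) = −1, h'(3) = 6, so z_1 = 3 − (−1)/6 = 19/6.
h(19/6) = 1/36, h'(19/6) = 19/3, so z_2 = (19/6) − (1/36)/(19/3) = 721/228.
h(721/228) = 1/51984, h'(721/228) = 721/114, so z_3 = (721/228) − (1/51984)/(721/114) = 1039681/328776.

z_1 = 19/6, z_2 = 721/228, z_3 = 1039681/328776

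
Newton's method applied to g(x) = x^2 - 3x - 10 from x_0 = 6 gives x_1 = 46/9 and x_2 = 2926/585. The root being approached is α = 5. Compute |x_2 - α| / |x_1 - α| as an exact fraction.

x_1 - α = 46/9 - 5 = 1/9, so |x_1 - α| = 1/9.
x_2 - α = 2926/585 - 5 = 1/585, so |x_2 - α| = 1/585.
Ratio = (1/585) / (1/9) = 1/65.

1/65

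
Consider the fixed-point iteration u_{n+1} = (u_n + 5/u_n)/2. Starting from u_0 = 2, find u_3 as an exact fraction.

u_1 = (2 + 5/2)/2 = 9/4.
u_2 = (9/4 + 5/(9/4))/2 = 161/72.
u_3 = (161/72 + 5/(161/72))/2 = 51841/23184.

51841/23184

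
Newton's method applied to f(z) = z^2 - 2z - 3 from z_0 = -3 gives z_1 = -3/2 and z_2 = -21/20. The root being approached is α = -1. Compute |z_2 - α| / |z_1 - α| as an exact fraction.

1/10

z_1 - α = -3/2 - (-1) = -3/2 + 1 = -1/2, so |z_1 - α| = 1/2.
z_2 - α = -21/20 - (-1) = -21/20 + 1 = -1/20, so |z_2 - α| = 1/20.
Ratio = (1/20) / (1/2) = 1/10.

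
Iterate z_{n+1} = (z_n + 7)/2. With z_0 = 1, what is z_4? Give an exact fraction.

z_1 = (1 + 7)/2 = 4.
z_2 = (4 + 7)/2 = 11/2.
z_3 = ((11/2) + 7)/2 = 25/4.
z_4 = ((25/4) + 7)/2 = 53/8.

53/8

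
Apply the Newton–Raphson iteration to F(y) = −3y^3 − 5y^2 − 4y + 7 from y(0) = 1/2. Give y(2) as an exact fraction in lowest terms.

553/740

F'(y) = −9y^2 − 10y − 4.
F(1/2) = 27/8, F'(1/2) = −45/4, so y(1) = (1/2) − (27/8)/(−45/4) = 4/5.
F(4/5) = −117/125, F'(4/5) = −444/25, so y(2) = (4/5) − (−117/125)/(−444/25) = 553/740.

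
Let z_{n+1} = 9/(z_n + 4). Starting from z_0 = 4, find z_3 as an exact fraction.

369/236

z_1 = 9/(4 + 4) = 9/8.
z_2 = 9/(9/8 + 4) = 72/41.
z_3 = 9/(72/41 + 4) = 369/236.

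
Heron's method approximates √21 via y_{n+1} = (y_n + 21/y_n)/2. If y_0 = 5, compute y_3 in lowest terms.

277727/60605

y_1 = (5 + 21/5)/2 = 23/5.
y_2 = (23/5 + 21/(23/5))/2 = 527/115.
y_3 = (527/115 + 21/(527/115))/2 = 277727/60605.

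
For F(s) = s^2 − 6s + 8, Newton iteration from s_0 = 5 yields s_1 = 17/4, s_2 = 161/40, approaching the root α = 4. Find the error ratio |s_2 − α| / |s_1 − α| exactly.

1/10

s_1 − α = 17/4 − 4 = 1/4, so |s_1 − α| = 1/4.
s_2 − α = 161/40 − 4 = 1/40, so |s_2 − α| = 1/40.
Ratio = (1/40) / (1/4) = 1/10.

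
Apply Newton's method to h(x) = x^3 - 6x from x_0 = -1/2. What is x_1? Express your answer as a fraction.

1/21

h'(x) = 3x^2 - 6.
h(-1/2) = 23/8, h'(-1/2) = -21/4, so x_1 = (-1/2) - (23/8)/(-21/4) = 1/21.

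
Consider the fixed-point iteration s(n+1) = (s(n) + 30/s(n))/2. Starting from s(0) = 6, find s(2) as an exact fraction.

s(1) = (6 + 30/6)/2 = 11/2.
s(2) = (11/2 + 30/(11/2))/2 = 241/44.

241/44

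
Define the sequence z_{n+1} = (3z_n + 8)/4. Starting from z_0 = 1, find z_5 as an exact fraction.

6491/1024

z_1 = (3·1 + 8)/4 = 11/4.
z_2 = (3·(11/4) + 8)/4 = 65/16.
z_3 = (3·(65/16) + 8)/4 = 323/64.
z_4 = (3·(323/64) + 8)/4 = 1481/256.
z_5 = (3·(1481/256) + 8)/4 = 6491/1024.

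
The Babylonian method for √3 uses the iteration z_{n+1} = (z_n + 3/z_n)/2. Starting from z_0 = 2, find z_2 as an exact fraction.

97/56

z_1 = (2 + 3/2)/2 = 7/4.
z_2 = (7/4 + 3/(7/4))/2 = 97/56.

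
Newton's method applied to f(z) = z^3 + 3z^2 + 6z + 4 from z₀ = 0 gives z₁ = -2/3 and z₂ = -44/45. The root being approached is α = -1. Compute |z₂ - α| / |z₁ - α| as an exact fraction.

1/15

z₁ - α = -2/3 - (-1) = -2/3 + 1 = 1/3, so |z₁ - α| = 1/3.
z₂ - α = -44/45 - (-1) = -44/45 + 1 = 1/45, so |z₂ - α| = 1/45.
Ratio = (1/45) / (1/3) = 1/15.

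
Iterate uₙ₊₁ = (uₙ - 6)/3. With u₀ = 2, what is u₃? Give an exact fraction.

-76/27

u₁ = (2 - 6)/3 = -4/3.
u₂ = ((-4/3) - 6)/3 = -22/9.
u₃ = ((-22/9) - 6)/3 = -76/27.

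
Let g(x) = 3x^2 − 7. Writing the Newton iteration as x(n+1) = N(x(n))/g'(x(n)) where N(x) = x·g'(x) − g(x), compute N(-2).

g'(x) = 6x.
N(x) = x·g'(x) − g(x) = x·(6x) − (3x^2 − 7) = 3x^2 + 7.
N(-2) = 19.

19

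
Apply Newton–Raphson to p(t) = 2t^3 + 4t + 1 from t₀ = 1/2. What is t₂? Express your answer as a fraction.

−267/1078

p'(t) = 6t^2 + 4.
p(1/2) = 13/4, p'(1/2) = 11/2, so t₁ = (1/2) − (13/4)/(11/2) = −1/11.
p(−1/11) = 845/1331, p'(−1/11) = 490/121, so t₂ = (−1/11) − (845/1331)/(490/121) = −267/1078.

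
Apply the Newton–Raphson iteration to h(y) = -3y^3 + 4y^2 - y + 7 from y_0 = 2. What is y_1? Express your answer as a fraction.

h'(y) = -9y^2 + 8y - 1.
h(2) = -3, h'(2) = -21, so y_1 = 2 - (-3)/(-21) = 13/7.

13/7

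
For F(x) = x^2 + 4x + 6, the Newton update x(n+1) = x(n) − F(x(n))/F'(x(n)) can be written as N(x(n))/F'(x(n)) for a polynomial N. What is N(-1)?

−5

F'(x) = 2x + 4.
N(x) = x·F'(x) − F(x) = x·(2x + 4) − (x^2 + 4x + 6) = x^2 − 6.
N(-1) = −5.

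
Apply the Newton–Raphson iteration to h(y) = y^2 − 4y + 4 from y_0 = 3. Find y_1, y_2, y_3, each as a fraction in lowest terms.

y_1 = 5/2, y_2 = 9/4, y_3 = 17/8

h'(y) = 2y − 4.
h(3) = 1, h'(3) = 2, so y_1 = 3 − 1/2 = 5/2.
h(5/2) = 1/4, h'(5/2) = 1, so y_2 = (5/2) − (1/4)/1 = 9/4.
h(9/4) = 1/16, h'(9/4) = 1/2, so y_3 = (9/4) − (1/16)/(1/2) = 17/8.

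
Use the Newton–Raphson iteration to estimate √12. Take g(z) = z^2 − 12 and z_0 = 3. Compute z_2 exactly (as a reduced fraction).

97/28

g'(z) = 2z.
g(3) = −3, g'(3) = 6, so z_1 = 3 − (−3)/6 = 7/2.
g(7/2) = 1/4, g'(7/2) = 7, so z_2 = (7/2) − (1/4)/7 = 97/28.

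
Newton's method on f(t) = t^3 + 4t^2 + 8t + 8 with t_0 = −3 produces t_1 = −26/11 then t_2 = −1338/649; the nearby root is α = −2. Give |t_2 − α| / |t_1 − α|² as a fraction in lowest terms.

t_1 − α = −26/11 − (−2) = −26/11 + 2 = −4/11, so |t_1 − α| = 4/11.
t_2 − α = −1338/649 − (−2) = −1338/649 + 2 = −40/649, so |t_2 − α| = 40/649.
|t_1 − α|² = 16/121.
Ratio = (40/649) / (16/121) = 55/118.

55/118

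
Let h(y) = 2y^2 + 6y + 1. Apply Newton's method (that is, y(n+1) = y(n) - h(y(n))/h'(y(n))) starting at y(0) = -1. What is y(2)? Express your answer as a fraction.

h'(y) = 4y + 6.
h(-1) = -3, h'(-1) = 2, so y(1) = (-1) - (-3)/2 = 1/2.
h(1/2) = 9/2, h'(1/2) = 8, so y(2) = (1/2) - (9/2)/8 = -1/16.

-1/16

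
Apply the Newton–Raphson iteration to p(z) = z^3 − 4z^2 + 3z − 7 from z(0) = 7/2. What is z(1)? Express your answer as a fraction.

p'(z) = 3z^2 − 8z + 3.
p(7/2) = −21/8, p'(7/2) = 47/4, so z(1) = (7/2) − (−21/8)/(47/4) = 175/47.

175/47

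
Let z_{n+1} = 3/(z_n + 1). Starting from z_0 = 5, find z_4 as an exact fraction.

z_1 = 3/(5 + 1) = 1/2.
z_2 = 3/(1/2 + 1) = 2.
z_3 = 3/(2 + 1) = 1.
z_4 = 3/(1 + 1) = 3/2.

3/2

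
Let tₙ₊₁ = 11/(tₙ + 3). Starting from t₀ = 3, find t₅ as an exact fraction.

8558/4017

t₁ = 11/(3 + 3) = 11/6.
t₂ = 11/(11/6 + 3) = 66/29.
t₃ = 11/(66/29 + 3) = 319/153.
t₄ = 11/(319/153 + 3) = 1683/778.
t₅ = 11/(1683/778 + 3) = 8558/4017.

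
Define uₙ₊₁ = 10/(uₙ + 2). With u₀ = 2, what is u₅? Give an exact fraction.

415/178

u₁ = 10/(2 + 2) = 5/2.
u₂ = 10/(5/2 + 2) = 20/9.
u₃ = 10/(20/9 + 2) = 45/19.
u₄ = 10/(45/19 + 2) = 190/83.
u₅ = 10/(190/83 + 2) = 415/178.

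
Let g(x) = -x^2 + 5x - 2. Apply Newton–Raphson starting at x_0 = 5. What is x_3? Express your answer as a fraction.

207391/45465

g'(x) = -2x + 5.
g(5) = -2, g'(5) = -5, so x_1 = 5 - (-2)/(-5) = 23/5.
g(23/5) = -4/25, g'(23/5) = -21/5, so x_2 = (23/5) - (-4/25)/(-21/5) = 479/105.
g(479/105) = -16/11025, g'(479/105) = -433/105, so x_3 = (479/105) - (-16/11025)/(-433/105) = 207391/45465.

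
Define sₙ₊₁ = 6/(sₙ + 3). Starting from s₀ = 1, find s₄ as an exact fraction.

26/19

s₁ = 6/(1 + 3) = 3/2.
s₂ = 6/(3/2 + 3) = 4/3.
s₃ = 6/(4/3 + 3) = 18/13.
s₄ = 6/(18/13 + 3) = 26/19.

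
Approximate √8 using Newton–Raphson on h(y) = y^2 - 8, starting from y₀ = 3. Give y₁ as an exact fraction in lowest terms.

17/6

h'(y) = 2y.
h(3) = 1, h'(3) = 6, so y₁ = 3 - 1/6 = 17/6.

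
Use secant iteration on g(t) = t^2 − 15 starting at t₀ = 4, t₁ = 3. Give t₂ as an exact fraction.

g(4) = 1, g(3) = −6. t₂ = 3 − (−6)·(3 − 4)/((−6) − 1) = 27/7.

27/7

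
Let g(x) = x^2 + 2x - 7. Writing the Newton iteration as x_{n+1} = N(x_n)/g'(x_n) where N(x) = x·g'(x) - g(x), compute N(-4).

g'(x) = 2x + 2.
N(x) = x·g'(x) - g(x) = x·(2x + 2) - (x^2 + 2x - 7) = x^2 + 7.
N(-4) = 23.

23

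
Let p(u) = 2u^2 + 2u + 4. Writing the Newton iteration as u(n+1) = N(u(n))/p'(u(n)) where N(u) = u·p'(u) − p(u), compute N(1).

p'(u) = 4u + 2.
N(u) = u·p'(u) − p(u) = u·(4u + 2) − (2u^2 + 2u + 4) = 2u^2 − 4.
N(1) = −2.

−2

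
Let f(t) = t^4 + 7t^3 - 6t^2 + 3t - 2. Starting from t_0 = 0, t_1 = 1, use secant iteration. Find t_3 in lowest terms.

f(0) = -2, f(1) = 3. t_2 = 1 - 3·(1 - 0)/(3 - (-2)) = 2/5.
f(1) = 3, f(2/5) = -804/625. t_3 = (2/5) - (-804/625)·((2/5) - 1)/((-804/625) - 3) = 518/893.

518/893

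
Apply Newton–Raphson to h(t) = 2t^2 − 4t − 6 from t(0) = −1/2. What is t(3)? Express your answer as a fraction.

h'(t) = 4t − 4.
h(−1/2) = −7/2, h'(−1/2) = −6, so t(1) = (−1/2) − (−7/2)/(−6) = −13/12.
h(−13/12) = 49/72, h'(−13/12) = −25/3, so t(2) = (−13/12) − (49/72)/(−25/3) = −601/600.
h(−601/600) = 2401/180000, h'(−601/600) = −1201/150, so t(3) = (−601/600) − (2401/180000)/(−1201/150) = −1441201/1441200.

−1441201/1441200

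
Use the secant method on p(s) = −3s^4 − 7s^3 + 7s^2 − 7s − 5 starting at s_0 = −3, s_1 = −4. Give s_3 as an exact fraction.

p(−3) = 25, p(−4) = −185. s_2 = (−4) − (−185)·((−4) − (−3))/((−185) − 25) = −131/42.
p(−4) = −185, p(−131/42) = 1545305/115248. s_3 = (−131/42) − (1545305/115248)·((−131/42) − (−4))/((1545305/115248) − (−185)) = −392876/123601.

−392876/123601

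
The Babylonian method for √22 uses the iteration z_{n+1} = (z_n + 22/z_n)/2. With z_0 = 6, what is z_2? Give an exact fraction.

z_1 = (6 + 22/6)/2 = 29/6.
z_2 = (29/6 + 22/(29/6))/2 = 1633/348.

1633/348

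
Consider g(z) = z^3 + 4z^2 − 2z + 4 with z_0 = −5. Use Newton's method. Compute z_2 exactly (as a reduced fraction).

g'(z) = 3z^2 + 8z − 2.
g(−5) = −11, g'(−5) = 33, so z_1 = (−5) − (−11)/33 = −14/3.
g(−14/3) = −32/27, g'(−14/3) = 26, so z_2 = (−14/3) − (−32/27)/26 = −1622/351.

−1622/351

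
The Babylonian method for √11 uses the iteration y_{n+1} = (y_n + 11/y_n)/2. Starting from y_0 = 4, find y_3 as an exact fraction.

4106353/1238112

y_1 = (4 + 11/4)/2 = 27/8.
y_2 = (27/8 + 11/(27/8))/2 = 1433/432.
y_3 = (1433/432 + 11/(1433/432))/2 = 4106353/1238112.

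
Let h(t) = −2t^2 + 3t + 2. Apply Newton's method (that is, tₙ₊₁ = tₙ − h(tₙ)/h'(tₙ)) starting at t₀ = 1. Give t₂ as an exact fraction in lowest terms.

h'(t) = −4t + 3.
h(1) = 3, h'(1) = −1, so t₁ = 1 − 3/(−1) = 4.
h(4) = −18, h'(4) = −13, so t₂ = 4 − (−18)/(−13) = 34/13.

34/13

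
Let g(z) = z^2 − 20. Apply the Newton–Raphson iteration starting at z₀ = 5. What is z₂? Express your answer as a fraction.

g'(z) = 2z.
g(5) = 5, g'(5) = 10, so z₁ = 5 − 5/10 = 9/2.
g(9/2) = 1/4, g'(9/2) = 9, so z₂ = (9/2) − (1/4)/9 = 161/36.

161/36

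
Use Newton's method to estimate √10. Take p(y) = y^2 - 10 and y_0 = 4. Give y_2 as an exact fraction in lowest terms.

329/104

p'(y) = 2y.
p(4) = 6, p'(4) = 8, so y_1 = 4 - 6/8 = 13/4.
p(13/4) = 9/16, p'(13/4) = 13/2, so y_2 = (13/4) - (9/16)/(13/2) = 329/104.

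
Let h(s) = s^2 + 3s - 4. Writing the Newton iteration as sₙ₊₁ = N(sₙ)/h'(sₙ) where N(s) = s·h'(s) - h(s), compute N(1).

5

h'(s) = 2s + 3.
N(s) = s·h'(s) - h(s) = s·(2s + 3) - (s^2 + 3s - 4) = s^2 + 4.
N(1) = 5.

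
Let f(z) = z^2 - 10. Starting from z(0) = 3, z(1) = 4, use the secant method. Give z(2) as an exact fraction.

f(3) = -1, f(4) = 6. z(2) = 4 - 6·(4 - 3)/(6 - (-1)) = 22/7.

22/7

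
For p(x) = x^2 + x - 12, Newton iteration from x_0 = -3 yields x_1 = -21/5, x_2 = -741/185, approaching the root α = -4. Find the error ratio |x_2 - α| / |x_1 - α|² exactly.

x_1 - α = -21/5 - (-4) = -21/5 + 4 = -1/5, so |x_1 - α| = 1/5.
x_2 - α = -741/185 - (-4) = -741/185 + 4 = -1/185, so |x_2 - α| = 1/185.
|x_1 - α|² = 1/25.
Ratio = (1/185) / (1/25) = 5/37.

5/37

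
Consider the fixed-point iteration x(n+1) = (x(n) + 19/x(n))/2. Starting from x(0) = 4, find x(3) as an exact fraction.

x(1) = (4 + 19/4)/2 = 35/8.
x(2) = (35/8 + 19/(35/8))/2 = 2441/560.
x(3) = (2441/560 + 19/(2441/560))/2 = 11916881/2733920.

11916881/2733920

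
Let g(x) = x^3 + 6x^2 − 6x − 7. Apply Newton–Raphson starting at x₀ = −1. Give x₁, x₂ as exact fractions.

x₁ = −11/15, x₂ = −31853/44505

g'(x) = 3x^2 + 12x − 6.
g(−1) = 4, g'(−1) = −15, so x₁ = (−1) − 4/(−15) = −11/15.
g(−11/15) = 784/3375, g'(−11/15) = −989/75, so x₂ = (−11/15) − (784/3375)/(−989/75) = −31853/44505.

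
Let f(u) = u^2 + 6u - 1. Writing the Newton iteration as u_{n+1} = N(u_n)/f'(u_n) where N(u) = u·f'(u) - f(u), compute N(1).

2

f'(u) = 2u + 6.
N(u) = u·f'(u) - f(u) = u·(2u + 6) - (u^2 + 6u - 1) = u^2 + 1.
N(1) = 2.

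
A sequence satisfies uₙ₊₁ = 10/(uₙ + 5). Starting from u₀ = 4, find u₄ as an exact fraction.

u₁ = 10/(4 + 5) = 10/9.
u₂ = 10/(10/9 + 5) = 18/11.
u₃ = 10/(18/11 + 5) = 110/73.
u₄ = 10/(110/73 + 5) = 146/95.

146/95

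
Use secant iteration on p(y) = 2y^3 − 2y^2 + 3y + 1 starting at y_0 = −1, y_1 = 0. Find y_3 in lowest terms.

p(−1) = −6, p(0) = 1. y_2 = 0 − 1·(0 − (−1))/(1 − (−6)) = −1/7.
p(0) = 1, p(−1/7) = 180/343. y_3 = (−1/7) − (180/343)·((−1/7) − 0)/((180/343) − 1) = −49/163.

−49/163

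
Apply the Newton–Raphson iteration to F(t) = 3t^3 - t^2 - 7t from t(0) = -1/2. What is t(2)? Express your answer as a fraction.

-16/2585

F'(t) = 9t^2 - 2t - 7.
F(-1/2) = 23/8, F'(-1/2) = -15/4, so t(1) = (-1/2) - (23/8)/(-15/4) = 4/15.
F(4/15) = -2116/1125, F'(4/15) = -517/75, so t(2) = (4/15) - (-2116/1125)/(-517/75) = -16/2585.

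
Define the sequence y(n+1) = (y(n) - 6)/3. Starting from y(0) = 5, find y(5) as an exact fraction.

-721/243

y(1) = (5 - 6)/3 = -1/3.
y(2) = ((-1/3) - 6)/3 = -19/9.
y(3) = ((-19/9) - 6)/3 = -73/27.
y(4) = ((-73/27) - 6)/3 = -235/81.
y(5) = ((-235/81) - 6)/3 = -721/243.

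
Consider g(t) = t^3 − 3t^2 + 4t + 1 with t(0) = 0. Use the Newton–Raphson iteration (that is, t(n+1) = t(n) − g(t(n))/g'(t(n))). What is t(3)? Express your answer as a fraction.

g'(t) = 3t^2 − 6t + 4.
g(0) = 1, g'(0) = 4, so t(1) = 0 − 1/4 = −1/4.
g(−1/4) = −13/64, g'(−1/4) = 91/16, so t(2) = (−1/4) − (−13/64)/(91/16) = −3/14.
g(−3/14) = −13/2744, g'(−3/14) = 1063/196, so t(3) = (−3/14) − (−13/2744)/(1063/196) = −1588/7441.

−1588/7441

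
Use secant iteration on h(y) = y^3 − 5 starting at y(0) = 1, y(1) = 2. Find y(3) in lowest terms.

h(1) = −4, h(2) = 3. y(2) = 2 − 3·(2 − 1)/(3 − (−4)) = 11/7.
h(2) = 3, h(11/7) = −384/343. y(3) = (11/7) − (−384/343)·((11/7) − 2)/((−384/343) − 3) = 265/157.

265/157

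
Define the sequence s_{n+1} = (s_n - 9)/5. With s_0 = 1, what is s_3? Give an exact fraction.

-278/125

s_1 = (1 - 9)/5 = -8/5.
s_2 = ((-8/5) - 9)/5 = -53/25.
s_3 = ((-53/25) - 9)/5 = -278/125.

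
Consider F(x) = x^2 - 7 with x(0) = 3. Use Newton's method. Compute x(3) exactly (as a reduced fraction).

32257/12192

F'(x) = 2x.
F(3) = 2, F'(3) = 6, so x(1) = 3 - 2/6 = 8/3.
F(8/3) = 1/9, F'(8/3) = 16/3, so x(2) = (8/3) - (1/9)/(16/3) = 127/48.
F(127/48) = 1/2304, F'(127/48) = 127/24, so x(3) = (127/48) - (1/2304)/(127/24) = 32257/12192.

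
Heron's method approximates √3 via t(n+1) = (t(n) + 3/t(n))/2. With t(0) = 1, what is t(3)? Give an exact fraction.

t(1) = (1 + 3/1)/2 = 2.
t(2) = (2 + 3/2)/2 = 7/4.
t(3) = (7/4 + 3/(7/4))/2 = 97/56.

97/56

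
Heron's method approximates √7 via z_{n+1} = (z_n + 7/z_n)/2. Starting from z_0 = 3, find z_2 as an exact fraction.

127/48

z_1 = (3 + 7/3)/2 = 8/3.
z_2 = (8/3 + 7/(8/3))/2 = 127/48.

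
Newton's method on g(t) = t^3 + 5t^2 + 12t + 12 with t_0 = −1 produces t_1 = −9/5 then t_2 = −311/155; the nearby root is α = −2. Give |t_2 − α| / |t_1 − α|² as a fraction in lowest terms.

t_1 − α = −9/5 − (−2) = −9/5 + 2 = 1/5, so |t_1 − α| = 1/5.
t_2 − α = −311/155 − (−2) = −311/155 + 2 = −1/155, so |t_2 − α| = 1/155.
|t_1 − α|² = 1/25.
Ratio = (1/155) / (1/25) = 5/31.

5/31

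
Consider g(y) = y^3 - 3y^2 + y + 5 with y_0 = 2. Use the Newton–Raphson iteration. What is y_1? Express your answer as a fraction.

g'(y) = 3y^2 - 6y + 1.
g(2) = 3, g'(2) = 1, so y_1 = 2 - 3/1 = -1.

-1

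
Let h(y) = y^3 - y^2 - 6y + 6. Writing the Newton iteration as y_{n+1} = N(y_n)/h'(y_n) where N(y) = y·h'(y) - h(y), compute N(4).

h'(y) = 3y^2 - 2y - 6.
N(y) = y·h'(y) - h(y) = y·(3y^2 - 2y - 6) - (y^3 - y^2 - 6y + 6) = 2y^3 - y^2 - 6.
N(4) = 106.

106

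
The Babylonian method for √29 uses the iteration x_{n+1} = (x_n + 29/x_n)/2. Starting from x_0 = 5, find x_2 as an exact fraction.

727/135

x_1 = (5 + 29/5)/2 = 27/5.
x_2 = (27/5 + 29/(27/5))/2 = 727/135.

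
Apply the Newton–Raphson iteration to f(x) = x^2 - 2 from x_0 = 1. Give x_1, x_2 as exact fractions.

f'(x) = 2x.
f(1) = -1, f'(1) = 2, so x_1 = 1 - (-1)/2 = 3/2.
f(3/2) = 1/4, f'(3/2) = 3, so x_2 = (3/2) - (1/4)/3 = 17/12.

x_1 = 3/2, x_2 = 17/12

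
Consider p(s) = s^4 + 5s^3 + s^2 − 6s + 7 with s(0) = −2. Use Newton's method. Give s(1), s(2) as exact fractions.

s(1) = −35/18, s(2) = −1184519/609468

p'(s) = 4s^3 + 15s^2 + 2s − 6.
p(−2) = −1, p'(−2) = 18, so s(1) = (−2) − (−1)/18 = −35/18.
p(−35/18) = −1673/104976, p'(−35/18) = 50789/2916, so s(2) = (−35/18) − (−1673/104976)/(50789/2916) = −1184519/609468.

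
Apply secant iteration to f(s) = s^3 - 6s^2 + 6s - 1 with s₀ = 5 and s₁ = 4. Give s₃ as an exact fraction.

2903/599

f(5) = 4, f(4) = -9. s₂ = 4 - (-9)·(4 - 5)/((-9) - 4) = 61/13.
f(4) = -9, f(61/13) = -3600/2197. s₃ = (61/13) - (-3600/2197)·((61/13) - 4)/((-3600/2197) - (-9)) = 2903/599.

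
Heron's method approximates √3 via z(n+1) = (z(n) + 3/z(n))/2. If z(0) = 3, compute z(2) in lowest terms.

z(1) = (3 + 3/3)/2 = 2.
z(2) = (2 + 3/2)/2 = 7/4.

7/4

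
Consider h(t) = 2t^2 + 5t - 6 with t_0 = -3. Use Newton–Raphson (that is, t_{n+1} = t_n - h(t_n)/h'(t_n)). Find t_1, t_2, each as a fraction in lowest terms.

h'(t) = 4t + 5.
h(-3) = -3, h'(-3) = -7, so t_1 = (-3) - (-3)/(-7) = -24/7.
h(-24/7) = 18/49, h'(-24/7) = -61/7, so t_2 = (-24/7) - (18/49)/(-61/7) = -1446/427.

t_1 = -24/7, t_2 = -1446/427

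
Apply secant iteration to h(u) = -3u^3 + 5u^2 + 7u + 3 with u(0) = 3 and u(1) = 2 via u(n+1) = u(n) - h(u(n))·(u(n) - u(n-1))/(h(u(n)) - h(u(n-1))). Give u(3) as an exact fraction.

h(3) = -12, h(2) = 13. u(2) = 2 - 13·(2 - 3)/(13 - (-12)) = 63/25.
h(2) = 13, h(63/25) = 68484/15625. u(3) = (63/25) - (68484/15625)·((63/25) - 2)/((68484/15625) - 13) = 28839/10357.

28839/10357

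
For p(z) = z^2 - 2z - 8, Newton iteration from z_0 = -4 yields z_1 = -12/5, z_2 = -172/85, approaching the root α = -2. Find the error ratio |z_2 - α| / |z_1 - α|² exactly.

z_1 - α = -12/5 - (-2) = -12/5 + 2 = -2/5, so |z_1 - α| = 2/5.
z_2 - α = -172/85 - (-2) = -172/85 + 2 = -2/85, so |z_2 - α| = 2/85.
|z_1 - α|² = 4/25.
Ratio = (2/85) / (4/25) = 5/34.

5/34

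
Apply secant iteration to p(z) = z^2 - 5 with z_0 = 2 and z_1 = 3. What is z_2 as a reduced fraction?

11/5

p(2) = -1, p(3) = 4. z_2 = 3 - 4·(3 - 2)/(4 - (-1)) = 11/5.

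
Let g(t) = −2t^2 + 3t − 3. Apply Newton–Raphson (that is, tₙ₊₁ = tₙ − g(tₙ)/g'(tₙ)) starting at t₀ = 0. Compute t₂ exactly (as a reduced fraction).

−1

g'(t) = −4t + 3.
g(0) = −3, g'(0) = 3, so t₁ = 0 − (−3)/3 = 1.
g(1) = −2, g'(1) = −1, so t₂ = 1 − (−2)/(−1) = −1.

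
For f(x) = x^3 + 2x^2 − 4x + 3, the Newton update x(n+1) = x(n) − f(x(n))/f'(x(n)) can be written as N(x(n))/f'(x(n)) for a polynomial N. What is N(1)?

f'(x) = 3x^2 + 4x − 4.
N(x) = x·f'(x) − f(x) = x·(3x^2 + 4x − 4) − (x^3 + 2x^2 − 4x + 3) = 2x^3 + 2x^2 − 3.
N(1) = 1.

1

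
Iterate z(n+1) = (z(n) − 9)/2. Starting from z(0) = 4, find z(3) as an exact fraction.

z(1) = (4 − 9)/2 = −5/2.
z(2) = ((−5/2) − 9)/2 = −23/4.
z(3) = ((−23/4) − 9)/2 = −59/8.

−59/8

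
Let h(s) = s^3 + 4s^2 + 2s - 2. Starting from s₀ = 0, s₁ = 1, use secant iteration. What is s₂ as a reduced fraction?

2/7

h(0) = -2, h(1) = 5. s₂ = 1 - 5·(1 - 0)/(5 - (-2)) = 2/7.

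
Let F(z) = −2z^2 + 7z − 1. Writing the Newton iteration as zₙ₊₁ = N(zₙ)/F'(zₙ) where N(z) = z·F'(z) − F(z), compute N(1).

F'(z) = −4z + 7.
N(z) = z·F'(z) − F(z) = z·(−4z + 7) − (−2z^2 + 7z − 1) = −2z^2 + 1.
N(1) = −1.

−1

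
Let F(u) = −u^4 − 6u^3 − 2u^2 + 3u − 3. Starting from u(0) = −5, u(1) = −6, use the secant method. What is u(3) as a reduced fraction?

F(−5) = 57, F(−6) = −93. u(2) = (−6) − (−93)·((−6) − (−5))/((−93) − 57) = −269/50.
F(−6) = −93, F(−269/50) = 121988379/6250000. u(3) = (−269/50) − (121988379/6250000)·((−269/50) − (−6))/((121988379/6250000) − (−93)) = −41495218/7561703.

−41495218/7561703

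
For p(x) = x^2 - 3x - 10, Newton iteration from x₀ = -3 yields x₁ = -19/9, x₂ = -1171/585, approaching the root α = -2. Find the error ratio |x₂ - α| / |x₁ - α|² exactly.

9/65

x₁ - α = -19/9 - (-2) = -19/9 + 2 = -1/9, so |x₁ - α| = 1/9.
x₂ - α = -1171/585 - (-2) = -1171/585 + 2 = -1/585, so |x₂ - α| = 1/585.
|x₁ - α|² = 1/81.
Ratio = (1/585) / (1/81) = 9/65.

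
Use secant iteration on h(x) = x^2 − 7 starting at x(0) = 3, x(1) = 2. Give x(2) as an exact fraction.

13/5

h(3) = 2, h(2) = −3. x(2) = 2 − (−3)·(2 − 3)/((−3) − 2) = 13/5.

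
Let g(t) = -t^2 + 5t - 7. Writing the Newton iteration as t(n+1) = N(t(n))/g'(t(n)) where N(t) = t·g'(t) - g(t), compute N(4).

g'(t) = -2t + 5.
N(t) = t·g'(t) - g(t) = t·(-2t + 5) - (-t^2 + 5t - 7) = -t^2 + 7.
N(4) = -9.

-9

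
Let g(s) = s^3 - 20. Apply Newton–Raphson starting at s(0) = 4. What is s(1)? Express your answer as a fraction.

37/12

g'(s) = 3s^2.
g(4) = 44, g'(4) = 48, so s(1) = 4 - 44/48 = 37/12.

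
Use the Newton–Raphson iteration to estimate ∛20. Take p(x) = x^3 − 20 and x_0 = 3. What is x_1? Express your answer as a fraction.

74/27

p'(x) = 3x^2.
p(3) = 7, p'(3) = 27, so x_1 = 3 − 7/27 = 74/27.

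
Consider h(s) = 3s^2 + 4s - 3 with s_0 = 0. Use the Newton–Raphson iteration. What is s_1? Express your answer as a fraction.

h'(s) = 6s + 4.
h(0) = -3, h'(0) = 4, so s_1 = 0 - (-3)/4 = 3/4.

3/4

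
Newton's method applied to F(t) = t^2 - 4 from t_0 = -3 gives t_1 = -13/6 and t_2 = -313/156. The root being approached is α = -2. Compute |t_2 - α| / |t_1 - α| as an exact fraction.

1/26

t_1 - α = -13/6 - (-2) = -13/6 + 2 = -1/6, so |t_1 - α| = 1/6.
t_2 - α = -313/156 - (-2) = -313/156 + 2 = -1/156, so |t_2 - α| = 1/156.
Ratio = (1/156) / (1/6) = 1/26.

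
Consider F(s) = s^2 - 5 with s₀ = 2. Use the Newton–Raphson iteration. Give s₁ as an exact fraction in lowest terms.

F'(s) = 2s.
F(2) = -1, F'(2) = 4, so s₁ = 2 - (-1)/4 = 9/4.

9/4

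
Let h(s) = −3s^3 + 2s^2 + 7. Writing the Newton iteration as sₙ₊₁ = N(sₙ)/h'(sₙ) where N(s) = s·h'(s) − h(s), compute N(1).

−11

h'(s) = −9s^2 + 4s.
N(s) = s·h'(s) − h(s) = s·(−9s^2 + 4s) − (−3s^3 + 2s^2 + 7) = −6s^3 + 2s^2 − 7.
N(1) = −11.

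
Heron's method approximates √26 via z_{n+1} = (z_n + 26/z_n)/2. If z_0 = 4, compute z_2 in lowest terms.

z_1 = (4 + 26/4)/2 = 21/4.
z_2 = (21/4 + 26/(21/4))/2 = 857/168.

857/168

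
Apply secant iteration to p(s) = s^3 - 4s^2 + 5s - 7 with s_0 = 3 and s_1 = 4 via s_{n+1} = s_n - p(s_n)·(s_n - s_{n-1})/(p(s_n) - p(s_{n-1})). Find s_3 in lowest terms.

p(3) = -1, p(4) = 13. s_2 = 4 - 13·(4 - 3)/(13 - (-1)) = 43/14.
p(4) = 13, p(43/14) = -1105/2744. s_3 = (43/14) - (-1105/2744)·((43/14) - 4)/((-1105/2744) - 13) = 8768/2829.

8768/2829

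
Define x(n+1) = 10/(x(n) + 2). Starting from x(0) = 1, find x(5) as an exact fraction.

x(1) = 10/(1 + 2) = 10/3.
x(2) = 10/(10/3 + 2) = 15/8.
x(3) = 10/(15/8 + 2) = 80/31.
x(4) = 10/(80/31 + 2) = 155/71.
x(5) = 10/(155/71 + 2) = 710/297.

710/297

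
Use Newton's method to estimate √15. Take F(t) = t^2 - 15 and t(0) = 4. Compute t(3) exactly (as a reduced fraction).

7380481/1905632

F'(t) = 2t.
F(4) = 1, F'(4) = 8, so t(1) = 4 - 1/8 = 31/8.
F(31/8) = 1/64, F'(31/8) = 31/4, so t(2) = (31/8) - (1/64)/(31/4) = 1921/496.
F(1921/496) = 1/246016, F'(1921/496) = 1921/248, so t(3) = (1921/496) - (1/246016)/(1921/248) = 7380481/1905632.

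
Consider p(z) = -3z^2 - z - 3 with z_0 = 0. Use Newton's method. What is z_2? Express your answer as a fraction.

p'(z) = -6z - 1.
p(0) = -3, p'(0) = -1, so z_1 = 0 - (-3)/(-1) = -3.
p(-3) = -27, p'(-3) = 17, so z_2 = (-3) - (-27)/17 = -24/17.

-24/17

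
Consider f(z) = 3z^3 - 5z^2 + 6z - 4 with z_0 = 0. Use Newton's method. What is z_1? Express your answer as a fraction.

f'(z) = 9z^2 - 10z + 6.
f(0) = -4, f'(0) = 6, so z_1 = 0 - (-4)/6 = 2/3.

2/3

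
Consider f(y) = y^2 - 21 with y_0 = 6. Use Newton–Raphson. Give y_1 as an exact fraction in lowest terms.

19/4

f'(y) = 2y.
f(6) = 15, f'(6) = 12, so y_1 = 6 - 15/12 = 19/4.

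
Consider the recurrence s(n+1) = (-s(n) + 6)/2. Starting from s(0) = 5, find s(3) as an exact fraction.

13/8

s(1) = (-5 + 6)/2 = 1/2.
s(2) = (-(1/2) + 6)/2 = 11/4.
s(3) = (-(11/4) + 6)/2 = 13/8.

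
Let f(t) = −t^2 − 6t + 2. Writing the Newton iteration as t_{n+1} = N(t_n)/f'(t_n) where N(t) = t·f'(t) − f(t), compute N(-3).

−11

f'(t) = −2t − 6.
N(t) = t·f'(t) − f(t) = t·(−2t − 6) − (−t^2 − 6t + 2) = −t^2 − 2.
N(-3) = −11.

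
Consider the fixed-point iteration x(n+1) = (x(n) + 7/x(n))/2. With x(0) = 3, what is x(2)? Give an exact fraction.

x(1) = (3 + 7/3)/2 = 8/3.
x(2) = (8/3 + 7/(8/3))/2 = 127/48.

127/48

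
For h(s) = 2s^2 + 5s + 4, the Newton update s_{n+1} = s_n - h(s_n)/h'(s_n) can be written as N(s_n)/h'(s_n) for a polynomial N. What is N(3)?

h'(s) = 4s + 5.
N(s) = s·h'(s) - h(s) = s·(4s + 5) - (2s^2 + 5s + 4) = 2s^2 - 4.
N(3) = 14.

14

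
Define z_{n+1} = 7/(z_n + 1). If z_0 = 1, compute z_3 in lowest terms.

63/23

z_1 = 7/(1 + 1) = 7/2.
z_2 = 7/(7/2 + 1) = 14/9.
z_3 = 7/(14/9 + 1) = 63/23.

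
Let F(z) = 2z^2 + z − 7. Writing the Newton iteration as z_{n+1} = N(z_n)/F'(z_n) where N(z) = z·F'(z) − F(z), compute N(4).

F'(z) = 4z + 1.
N(z) = z·F'(z) − F(z) = z·(4z + 1) − (2z^2 + z − 7) = 2z^2 + 7.
N(4) = 39.

39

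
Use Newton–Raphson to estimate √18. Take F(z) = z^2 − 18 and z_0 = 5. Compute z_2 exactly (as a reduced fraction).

F'(z) = 2z.
F(5) = 7, F'(5) = 10, so z_1 = 5 − 7/10 = 43/10.
F(43/10) = 49/100, F'(43/10) = 43/5, so z_2 = (43/10) − (49/100)/(43/5) = 3649/860.

3649/860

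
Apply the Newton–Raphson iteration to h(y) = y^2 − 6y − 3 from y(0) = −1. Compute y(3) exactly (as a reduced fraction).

h'(y) = 2y − 6.
h(−1) = 4, h'(−1) = −8, so y(1) = (−1) − 4/(−8) = −1/2.
h(−1/2) = 1/4, h'(−1/2) = −7, so y(2) = (−1/2) − (1/4)/(−7) = −13/28.
h(−13/28) = 1/784, h'(−13/28) = −97/14, so y(3) = (−13/28) − (1/784)/(−97/14) = −2521/5432.

−2521/5432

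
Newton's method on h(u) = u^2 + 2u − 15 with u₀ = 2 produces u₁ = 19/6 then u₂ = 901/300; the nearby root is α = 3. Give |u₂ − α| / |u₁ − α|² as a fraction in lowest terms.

3/25

u₁ − α = 19/6 − 3 = 1/6, so |u₁ − α| = 1/6.
u₂ − α = 901/300 − 3 = 1/300, so |u₂ − α| = 1/300.
|u₁ − α|² = 1/36.
Ratio = (1/300) / (1/36) = 3/25.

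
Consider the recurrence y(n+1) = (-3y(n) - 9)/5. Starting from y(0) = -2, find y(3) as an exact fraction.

-117/125

y(1) = (-3·(-2) - 9)/5 = -3/5.
y(2) = (-3·(-3/5) - 9)/5 = -36/25.
y(3) = (-3·(-36/25) - 9)/5 = -117/125.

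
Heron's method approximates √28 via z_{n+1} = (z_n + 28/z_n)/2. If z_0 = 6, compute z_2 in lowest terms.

z_1 = (6 + 28/6)/2 = 16/3.
z_2 = (16/3 + 28/(16/3))/2 = 127/24.

127/24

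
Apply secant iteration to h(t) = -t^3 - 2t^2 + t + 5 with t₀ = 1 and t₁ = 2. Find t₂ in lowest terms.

5/4

h(1) = 3, h(2) = -9. t₂ = 2 - (-9)·(2 - 1)/((-9) - 3) = 5/4.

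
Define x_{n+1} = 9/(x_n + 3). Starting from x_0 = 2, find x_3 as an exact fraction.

x_1 = 9/(2 + 3) = 9/5.
x_2 = 9/(9/5 + 3) = 15/8.
x_3 = 9/(15/8 + 3) = 24/13.

24/13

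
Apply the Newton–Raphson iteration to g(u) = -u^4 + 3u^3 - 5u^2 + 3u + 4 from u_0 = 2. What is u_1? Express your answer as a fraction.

g'(u) = -4u^3 + 9u^2 - 10u + 3.
g(2) = -2, g'(2) = -13, so u_1 = 2 - (-2)/(-13) = 24/13.

24/13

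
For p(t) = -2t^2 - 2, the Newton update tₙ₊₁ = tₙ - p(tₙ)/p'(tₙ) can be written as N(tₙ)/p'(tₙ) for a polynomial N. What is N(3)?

-16

p'(t) = -4t.
N(t) = t·p'(t) - p(t) = t·(-4t) - (-2t^2 - 2) = -2t^2 + 2.
N(3) = -16.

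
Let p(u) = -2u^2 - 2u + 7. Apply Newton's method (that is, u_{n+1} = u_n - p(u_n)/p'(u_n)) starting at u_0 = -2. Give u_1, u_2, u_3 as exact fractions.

p'(u) = -4u - 2.
p(-2) = 3, p'(-2) = 6, so u_1 = (-2) - 3/6 = -5/2.
p(-5/2) = -1/2, p'(-5/2) = 8, so u_2 = (-5/2) - (-1/2)/8 = -39/16.
p(-39/16) = -1/128, p'(-39/16) = 31/4, so u_3 = (-39/16) - (-1/128)/(31/4) = -2417/992.

u_1 = -5/2, u_2 = -39/16, u_3 = -2417/992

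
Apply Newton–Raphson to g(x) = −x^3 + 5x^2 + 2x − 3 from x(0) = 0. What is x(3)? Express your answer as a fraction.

g'(x) = −3x^2 + 10x + 2.
g(0) = −3, g'(0) = 2, so x(1) = 0 − (−3)/2 = 3/2.
g(3/2) = 63/8, g'(3/2) = 41/4, so x(2) = (3/2) − (63/8)/(41/4) = 30/41.
g(30/41) = 51597/68921, g'(30/41) = 12962/1681, so x(3) = (30/41) − (51597/68921)/(12962/1681) = 337263/531442.

337263/531442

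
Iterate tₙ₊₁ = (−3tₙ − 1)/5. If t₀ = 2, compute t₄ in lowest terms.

94/625

t₁ = (−3·2 − 1)/5 = −7/5.
t₂ = (−3·(−7/5) − 1)/5 = 16/25.
t₃ = (−3·(16/25) − 1)/5 = −73/125.
t₄ = (−3·(−73/125) − 1)/5 = 94/625.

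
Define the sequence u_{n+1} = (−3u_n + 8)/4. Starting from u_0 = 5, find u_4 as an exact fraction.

u_1 = (−3·5 + 8)/4 = −7/4.
u_2 = (−3·(−7/4) + 8)/4 = 53/16.
u_3 = (−3·(53/16) + 8)/4 = −31/64.
u_4 = (−3·(−31/64) + 8)/4 = 605/256.

605/256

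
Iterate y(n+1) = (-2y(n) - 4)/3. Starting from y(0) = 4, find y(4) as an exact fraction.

4/27

y(1) = (-2·4 - 4)/3 = -4.
y(2) = (-2·(-4) - 4)/3 = 4/3.
y(3) = (-2·(4/3) - 4)/3 = -20/9.
y(4) = (-2·(-20/9) - 4)/3 = 4/27.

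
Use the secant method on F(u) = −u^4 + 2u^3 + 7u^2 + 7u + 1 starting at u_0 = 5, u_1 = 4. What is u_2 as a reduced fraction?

721/177

F(5) = −164, F(4) = 13. u_2 = 4 − 13·(4 − 5)/(13 − (−164)) = 721/177.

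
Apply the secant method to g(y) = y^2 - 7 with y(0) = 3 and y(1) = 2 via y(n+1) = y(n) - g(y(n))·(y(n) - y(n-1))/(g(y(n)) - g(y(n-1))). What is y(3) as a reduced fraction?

61/23

g(3) = 2, g(2) = -3. y(2) = 2 - (-3)·(2 - 3)/((-3) - 2) = 13/5.
g(2) = -3, g(13/5) = -6/25. y(3) = (13/5) - (-6/25)·((13/5) - 2)/((-6/25) - (-3)) = 61/23.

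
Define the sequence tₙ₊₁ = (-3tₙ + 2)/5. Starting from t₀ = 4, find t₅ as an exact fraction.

t₁ = (-3·4 + 2)/5 = -2.
t₂ = (-3·(-2) + 2)/5 = 8/5.
t₃ = (-3·(8/5) + 2)/5 = -14/25.
t₄ = (-3·(-14/25) + 2)/5 = 92/125.
t₅ = (-3·(92/125) + 2)/5 = -26/625.

-26/625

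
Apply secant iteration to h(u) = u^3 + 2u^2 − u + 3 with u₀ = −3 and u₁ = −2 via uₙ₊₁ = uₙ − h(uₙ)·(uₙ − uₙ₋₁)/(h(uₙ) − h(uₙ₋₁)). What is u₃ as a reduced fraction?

−1074/377

h(−3) = −3, h(−2) = 5. u₂ = (−2) − 5·((−2) − (−3))/(5 − (−3)) = −21/8.
h(−2) = 5, h(−21/8) = 675/512. u₃ = (−21/8) − (675/512)·((−21/8) − (−2))/((675/512) − 5) = −1074/377.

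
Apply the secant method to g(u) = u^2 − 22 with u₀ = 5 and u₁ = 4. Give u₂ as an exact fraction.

14/3

g(5) = 3, g(4) = −6. u₂ = 4 − (−6)·(4 − 5)/((−6) − 3) = 14/3.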